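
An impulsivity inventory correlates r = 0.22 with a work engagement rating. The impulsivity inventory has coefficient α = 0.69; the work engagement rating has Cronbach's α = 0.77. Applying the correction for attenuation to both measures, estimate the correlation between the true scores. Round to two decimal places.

r_true = r_obs / √(r_xx · r_yy) = 0.22 / √(0.69 × 0.77) = 0.22 / √0.5313 = 0.22 / 0.7289 ≈ 0.30.

0.30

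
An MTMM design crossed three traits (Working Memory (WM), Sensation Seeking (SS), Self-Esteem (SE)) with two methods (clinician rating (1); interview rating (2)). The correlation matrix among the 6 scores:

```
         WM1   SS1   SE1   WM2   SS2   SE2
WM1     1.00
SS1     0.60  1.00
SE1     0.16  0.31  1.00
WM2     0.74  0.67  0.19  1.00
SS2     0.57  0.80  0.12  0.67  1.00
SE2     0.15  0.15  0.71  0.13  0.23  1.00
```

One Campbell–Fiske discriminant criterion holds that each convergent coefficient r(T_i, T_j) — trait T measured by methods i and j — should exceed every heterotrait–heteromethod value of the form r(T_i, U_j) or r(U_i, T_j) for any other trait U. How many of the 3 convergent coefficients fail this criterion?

Convergent coefficients and their comparison sets:
WM (methods 1·2): 0.74 vs {0.57, 0.67, 0.15, 0.19} → pass.
SS (methods 1·2): 0.80 vs {0.67, 0.57, 0.15, 0.12} → pass.
SE (methods 1·2): 0.71 vs {0.19, 0.15, 0.12, 0.15} → pass.
0 of 3 fail.

0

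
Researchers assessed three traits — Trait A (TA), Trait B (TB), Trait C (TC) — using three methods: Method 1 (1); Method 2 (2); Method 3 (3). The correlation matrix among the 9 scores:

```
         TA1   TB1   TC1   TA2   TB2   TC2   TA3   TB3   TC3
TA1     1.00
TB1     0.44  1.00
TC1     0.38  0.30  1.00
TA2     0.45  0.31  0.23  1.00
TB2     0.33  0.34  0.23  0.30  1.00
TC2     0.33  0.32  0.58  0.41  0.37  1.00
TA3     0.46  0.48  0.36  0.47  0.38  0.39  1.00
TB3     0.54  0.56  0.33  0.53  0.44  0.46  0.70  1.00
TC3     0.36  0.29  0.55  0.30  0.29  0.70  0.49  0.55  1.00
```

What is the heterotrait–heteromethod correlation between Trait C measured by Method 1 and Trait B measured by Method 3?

0.33

Different traits and methods: r(TC1, TB3) = 0.33.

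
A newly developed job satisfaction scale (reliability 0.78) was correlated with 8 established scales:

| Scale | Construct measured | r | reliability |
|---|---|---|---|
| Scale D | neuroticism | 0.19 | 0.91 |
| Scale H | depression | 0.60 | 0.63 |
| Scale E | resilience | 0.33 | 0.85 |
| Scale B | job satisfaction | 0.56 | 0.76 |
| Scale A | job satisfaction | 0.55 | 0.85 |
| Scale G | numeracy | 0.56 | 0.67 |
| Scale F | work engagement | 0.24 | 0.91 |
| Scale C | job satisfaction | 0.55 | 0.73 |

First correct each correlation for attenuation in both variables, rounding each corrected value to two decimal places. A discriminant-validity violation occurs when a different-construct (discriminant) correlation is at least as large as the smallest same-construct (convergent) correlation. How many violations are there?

Disattenuated r (r / √(r_scale · r_new)):
  Scale D (disc): 0.19 / √(0.91·0.78) = 0.23
  Scale H (disc): 0.60 / √(0.63·0.78) = 0.86
  Scale E (disc): 0.33 / √(0.85·0.78) = 0.41
  Scale B (conv): 0.56 / √(0.76·0.78) = 0.73
  Scale A (conv): 0.55 / √(0.85·0.78) = 0.68
  Scale G (disc): 0.56 / √(0.67·0.78) = 0.77
  Scale F (disc): 0.24 / √(0.91·0.78) = 0.28
  Scale C (conv): 0.55 / √(0.73·0.78) = 0.73
Smallest convergent = 0.68. Discriminant values: 0.23, 0.86, 0.41, 0.77, 0.28; count ≥ 0.68 → 2.

2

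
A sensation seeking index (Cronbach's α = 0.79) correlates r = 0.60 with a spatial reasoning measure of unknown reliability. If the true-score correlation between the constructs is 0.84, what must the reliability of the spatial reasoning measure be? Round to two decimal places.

0.65

r_true = r_obs / √(r_xx · r_yy) ⇒ 0.84 = 0.60 / √(0.79 · r_yy).
√(0.79 · r_yy) = 0.60 / 0.84 = 0.7143; 0.79 · r_yy = 0.5102; r_yy = 0.5102 / 0.79 ≈ 0.65.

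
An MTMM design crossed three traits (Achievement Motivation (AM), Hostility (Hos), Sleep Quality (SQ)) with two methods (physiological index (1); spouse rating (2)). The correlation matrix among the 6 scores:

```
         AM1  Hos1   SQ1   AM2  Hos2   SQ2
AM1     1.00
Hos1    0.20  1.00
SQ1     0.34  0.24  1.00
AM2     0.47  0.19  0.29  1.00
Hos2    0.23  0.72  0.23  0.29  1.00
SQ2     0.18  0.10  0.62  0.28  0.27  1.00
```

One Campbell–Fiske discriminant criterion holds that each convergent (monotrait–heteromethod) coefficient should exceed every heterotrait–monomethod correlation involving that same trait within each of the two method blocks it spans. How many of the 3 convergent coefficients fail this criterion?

0

Convergent coefficients and their comparison sets:
AM (methods 1·2): 0.47 vs {0.20, 0.29, 0.34, 0.28} → pass.
Hos (methods 1·2): 0.72 vs {0.20, 0.29, 0.24, 0.27} → pass.
SQ (methods 1·2): 0.62 vs {0.34, 0.28, 0.24, 0.27} → pass.
0 of 3 fail.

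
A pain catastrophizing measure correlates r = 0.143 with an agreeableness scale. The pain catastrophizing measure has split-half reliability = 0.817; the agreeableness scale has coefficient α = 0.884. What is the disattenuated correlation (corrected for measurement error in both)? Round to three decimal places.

r_true = r_obs / √(r_xx · r_yy) = 0.143 / √(0.817 × 0.884) = 0.143 / √0.722228 = 0.143 / 0.8498 ≈ 0.168.

0.168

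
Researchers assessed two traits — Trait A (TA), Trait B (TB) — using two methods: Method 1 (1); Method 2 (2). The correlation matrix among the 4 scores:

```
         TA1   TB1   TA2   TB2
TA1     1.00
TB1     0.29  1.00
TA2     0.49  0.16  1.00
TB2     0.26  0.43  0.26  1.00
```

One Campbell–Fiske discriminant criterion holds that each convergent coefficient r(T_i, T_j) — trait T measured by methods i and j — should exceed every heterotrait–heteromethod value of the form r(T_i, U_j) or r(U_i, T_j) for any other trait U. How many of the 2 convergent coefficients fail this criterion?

0

Each convergent coefficient versus the relevant comparison correlations:
TA (methods 1·2): 0.49 vs {0.26, 0.16} → pass.
TB (methods 1·2): 0.43 vs {0.16, 0.26} → pass.
0 of 2 fail.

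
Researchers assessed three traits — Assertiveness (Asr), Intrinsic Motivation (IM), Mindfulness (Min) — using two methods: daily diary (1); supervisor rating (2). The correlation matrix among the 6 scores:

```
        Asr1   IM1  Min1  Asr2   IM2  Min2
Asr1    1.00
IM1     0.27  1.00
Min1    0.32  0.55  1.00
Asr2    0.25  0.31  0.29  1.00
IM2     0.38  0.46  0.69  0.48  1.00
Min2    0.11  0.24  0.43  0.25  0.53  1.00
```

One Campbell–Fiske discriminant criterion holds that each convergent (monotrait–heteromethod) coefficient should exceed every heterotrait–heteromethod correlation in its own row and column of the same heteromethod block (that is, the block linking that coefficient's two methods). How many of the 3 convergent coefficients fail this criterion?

3

Convergent coefficients and their comparison sets:
Asr (methods 1·2): 0.25 vs {0.38, 0.31, 0.11, 0.29} → fail.
IM (methods 1·2): 0.46 vs {0.31, 0.38, 0.24, 0.69} → fail.
Min (methods 1·2): 0.43 vs {0.29, 0.11, 0.69, 0.24} → fail.
3 of 3 fail.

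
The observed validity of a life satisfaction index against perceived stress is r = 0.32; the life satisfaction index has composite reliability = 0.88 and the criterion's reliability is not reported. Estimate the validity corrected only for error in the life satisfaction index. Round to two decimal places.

Single correction: r_c = r_obs / √r_xx = 0.32 / √0.88 = 0.32 / 0.9381 ≈ 0.34.

0.34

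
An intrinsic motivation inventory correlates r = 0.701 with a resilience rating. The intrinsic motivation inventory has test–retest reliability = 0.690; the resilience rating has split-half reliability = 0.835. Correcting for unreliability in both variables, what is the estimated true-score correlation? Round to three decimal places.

r_true = r_obs / √(r_xx · r_yy) = 0.701 / √(0.690 × 0.835) = 0.701 / √0.576150 = 0.701 / 0.7590 ≈ 0.924.

0.924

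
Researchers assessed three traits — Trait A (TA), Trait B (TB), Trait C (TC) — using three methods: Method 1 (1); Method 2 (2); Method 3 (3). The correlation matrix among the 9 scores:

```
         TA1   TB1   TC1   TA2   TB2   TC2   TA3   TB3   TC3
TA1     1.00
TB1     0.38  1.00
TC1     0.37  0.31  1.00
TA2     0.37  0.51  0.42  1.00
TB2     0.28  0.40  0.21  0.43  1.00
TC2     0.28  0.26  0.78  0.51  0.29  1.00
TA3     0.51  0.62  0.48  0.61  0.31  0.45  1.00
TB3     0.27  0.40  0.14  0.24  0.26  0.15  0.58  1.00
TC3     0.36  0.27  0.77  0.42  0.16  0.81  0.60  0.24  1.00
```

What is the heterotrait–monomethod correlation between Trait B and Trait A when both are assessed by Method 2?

0.43

Different traits, same method: r(TB2, TA2) = 0.43.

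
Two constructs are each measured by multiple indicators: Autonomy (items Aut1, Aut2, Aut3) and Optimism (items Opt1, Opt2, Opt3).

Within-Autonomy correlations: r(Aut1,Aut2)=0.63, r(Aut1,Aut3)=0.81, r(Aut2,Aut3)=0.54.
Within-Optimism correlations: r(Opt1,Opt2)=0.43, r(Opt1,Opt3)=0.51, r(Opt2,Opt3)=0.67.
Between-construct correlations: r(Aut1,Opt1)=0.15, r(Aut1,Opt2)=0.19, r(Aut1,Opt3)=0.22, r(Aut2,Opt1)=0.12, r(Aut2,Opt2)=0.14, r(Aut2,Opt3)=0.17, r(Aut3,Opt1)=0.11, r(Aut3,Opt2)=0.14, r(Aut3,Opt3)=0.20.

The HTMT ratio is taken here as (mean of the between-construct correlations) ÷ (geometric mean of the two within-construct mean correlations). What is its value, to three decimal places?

0.269

Mean heterotrait r = 1.44/9 = 0.1600.
Mean within-Aut = 1.98/3 = 0.6600; mean within-Opt = 1.61/3 = 0.5367.
Geometric mean = √(0.6600 × 0.5367) = 0.5952.
HTMT = 0.1600 / 0.5952 = 0.269.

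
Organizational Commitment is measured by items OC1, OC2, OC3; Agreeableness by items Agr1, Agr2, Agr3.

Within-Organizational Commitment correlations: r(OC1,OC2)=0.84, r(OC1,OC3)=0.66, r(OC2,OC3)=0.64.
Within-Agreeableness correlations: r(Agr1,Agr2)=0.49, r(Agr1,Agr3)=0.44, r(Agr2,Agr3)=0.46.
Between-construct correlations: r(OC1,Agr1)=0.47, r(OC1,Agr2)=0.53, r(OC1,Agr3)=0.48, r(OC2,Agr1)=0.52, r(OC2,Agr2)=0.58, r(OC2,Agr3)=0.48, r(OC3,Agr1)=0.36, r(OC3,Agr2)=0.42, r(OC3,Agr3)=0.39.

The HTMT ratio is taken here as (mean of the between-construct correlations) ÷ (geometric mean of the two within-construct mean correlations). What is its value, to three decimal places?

0.818

Between-construct mean = 4.23/9 = 0.4700.
Mean within-OC = 2.14/3 = 0.7133; mean within-Agr = 1.39/3 = 0.4633.
Geometric mean = √(0.7133 × 0.4633) = 0.5749.
HTMT = 0.4700 / 0.5749 = 0.818.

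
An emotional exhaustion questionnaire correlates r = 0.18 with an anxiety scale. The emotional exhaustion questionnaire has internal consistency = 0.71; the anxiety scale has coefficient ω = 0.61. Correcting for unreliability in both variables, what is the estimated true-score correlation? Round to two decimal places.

r_true = r_obs / √(r_xx · r_yy) = 0.18 / √(0.71 × 0.61) = 0.18 / √0.4331 = 0.18 / 0.6581 ≈ 0.27.

0.27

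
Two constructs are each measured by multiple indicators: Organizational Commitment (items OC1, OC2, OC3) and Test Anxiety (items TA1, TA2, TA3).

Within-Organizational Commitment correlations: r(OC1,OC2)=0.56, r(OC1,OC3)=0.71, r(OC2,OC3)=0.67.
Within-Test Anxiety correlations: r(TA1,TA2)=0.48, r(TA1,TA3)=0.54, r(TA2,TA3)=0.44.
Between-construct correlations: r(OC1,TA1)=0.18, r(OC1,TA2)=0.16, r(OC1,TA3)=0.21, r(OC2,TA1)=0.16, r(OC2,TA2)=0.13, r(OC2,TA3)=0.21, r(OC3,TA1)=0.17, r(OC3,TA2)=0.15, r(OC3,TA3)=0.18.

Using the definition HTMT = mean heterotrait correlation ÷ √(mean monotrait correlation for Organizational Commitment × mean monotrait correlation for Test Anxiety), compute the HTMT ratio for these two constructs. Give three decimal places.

Mean heterotrait r = 1.55/9 = 0.1722.
Mean within-OC = 1.94/3 = 0.6467; mean within-TA = 1.46/3 = 0.4867.
Geometric mean = √(0.6467 × 0.4867) = 0.5610.
HTMT = 0.1722 / 0.5610 = 0.307.

0.307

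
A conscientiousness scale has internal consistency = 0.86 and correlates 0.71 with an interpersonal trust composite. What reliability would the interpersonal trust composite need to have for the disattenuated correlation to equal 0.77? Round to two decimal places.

r_true = r_obs / √(r_xx · r_yy) ⇒ 0.77 = 0.71 / √(0.86 · r_yy).
√(0.86 · r_yy) = 0.71 / 0.77 = 0.9221; 0.86 · r_yy = 0.8503; r_yy = 0.8503 / 0.86 ≈ 0.99.

0.99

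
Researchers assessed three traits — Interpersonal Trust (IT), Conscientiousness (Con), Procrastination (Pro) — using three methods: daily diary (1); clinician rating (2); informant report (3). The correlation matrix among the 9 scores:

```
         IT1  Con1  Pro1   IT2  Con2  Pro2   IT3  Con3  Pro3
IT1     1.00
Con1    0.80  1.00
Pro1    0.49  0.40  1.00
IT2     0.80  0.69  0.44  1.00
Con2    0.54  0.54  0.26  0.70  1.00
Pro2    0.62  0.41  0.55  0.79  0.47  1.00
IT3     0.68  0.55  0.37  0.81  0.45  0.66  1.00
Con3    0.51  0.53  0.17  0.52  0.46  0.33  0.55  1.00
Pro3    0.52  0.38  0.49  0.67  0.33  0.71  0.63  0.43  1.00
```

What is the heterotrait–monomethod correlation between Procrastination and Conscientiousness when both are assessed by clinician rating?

Different traits, same method: r(Pro2, Con2) = 0.47.

0.47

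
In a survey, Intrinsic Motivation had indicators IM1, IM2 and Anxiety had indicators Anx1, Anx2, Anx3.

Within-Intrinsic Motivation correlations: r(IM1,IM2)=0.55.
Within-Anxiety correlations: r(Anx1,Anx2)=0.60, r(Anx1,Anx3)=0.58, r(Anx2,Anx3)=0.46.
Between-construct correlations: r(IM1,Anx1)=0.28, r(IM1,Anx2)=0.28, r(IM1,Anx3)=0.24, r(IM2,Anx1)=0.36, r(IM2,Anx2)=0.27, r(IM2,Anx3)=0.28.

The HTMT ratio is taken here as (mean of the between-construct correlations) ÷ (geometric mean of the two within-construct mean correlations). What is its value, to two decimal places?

Between-construct mean = 1.71/6 = 0.2850.
Mean within-IM = 0.55/1 = 0.5500; mean within-Anx = 1.64/3 = 0.5467.
Geometric mean = √(0.5500 × 0.5467) = 0.5483.
HTMT = 0.2850 / 0.5483 = 0.52.

0.52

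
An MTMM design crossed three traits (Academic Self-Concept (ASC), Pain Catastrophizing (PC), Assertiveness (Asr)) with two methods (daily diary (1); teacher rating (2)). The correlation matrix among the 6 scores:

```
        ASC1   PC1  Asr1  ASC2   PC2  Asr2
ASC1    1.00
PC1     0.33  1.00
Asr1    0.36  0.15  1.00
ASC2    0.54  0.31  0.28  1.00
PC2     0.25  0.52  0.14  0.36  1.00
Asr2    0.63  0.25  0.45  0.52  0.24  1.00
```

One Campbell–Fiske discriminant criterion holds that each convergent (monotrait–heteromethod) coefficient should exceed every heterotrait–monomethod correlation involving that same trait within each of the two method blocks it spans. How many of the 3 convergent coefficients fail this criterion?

1

Checking each validity diagonal entry against its comparison values:
ASC (methods 1·2): 0.54 vs {0.33, 0.36, 0.36, 0.52} → pass.
PC (methods 1·2): 0.52 vs {0.33, 0.36, 0.15, 0.24} → pass.
Asr (methods 1·2): 0.45 vs {0.36, 0.52, 0.15, 0.24} → fail.
1 of 3 fail.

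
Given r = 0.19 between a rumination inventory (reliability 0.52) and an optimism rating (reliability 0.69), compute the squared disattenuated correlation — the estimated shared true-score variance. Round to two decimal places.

0.10

Disattenuated r = 0.19 / √(0.52 × 0.69) = 0.19 / 0.5990 = 0.3172.
Shared true-score variance = 0.3172² = 0.1006 ≈ 0.10.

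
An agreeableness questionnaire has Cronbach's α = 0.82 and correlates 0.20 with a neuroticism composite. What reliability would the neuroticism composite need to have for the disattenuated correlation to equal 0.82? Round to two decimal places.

0.07

r_true = r_obs / √(r_xx · r_yy) ⇒ 0.82 = 0.20 / √(0.82 · r_yy).
√(0.82 · r_yy) = 0.20 / 0.82 = 0.2439; 0.82 · r_yy = 0.0595; r_yy = 0.0595 / 0.82 ≈ 0.07.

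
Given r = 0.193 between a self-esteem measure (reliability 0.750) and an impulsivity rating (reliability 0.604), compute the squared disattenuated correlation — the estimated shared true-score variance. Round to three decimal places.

Disattenuated r = 0.193 / √(0.750 × 0.604) = 0.193 / 0.6731 = 0.2867.
Shared true-score variance = 0.2867² = 0.0822 ≈ 0.082.

0.082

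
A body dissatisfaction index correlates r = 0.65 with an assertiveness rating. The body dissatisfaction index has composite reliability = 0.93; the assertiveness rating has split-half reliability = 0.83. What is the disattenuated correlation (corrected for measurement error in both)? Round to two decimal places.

r_true = r_obs / √(r_xx · r_yy) = 0.65 / √(0.93 × 0.83) = 0.65 / √0.7719 = 0.65 / 0.8786 ≈ 0.74.

0.74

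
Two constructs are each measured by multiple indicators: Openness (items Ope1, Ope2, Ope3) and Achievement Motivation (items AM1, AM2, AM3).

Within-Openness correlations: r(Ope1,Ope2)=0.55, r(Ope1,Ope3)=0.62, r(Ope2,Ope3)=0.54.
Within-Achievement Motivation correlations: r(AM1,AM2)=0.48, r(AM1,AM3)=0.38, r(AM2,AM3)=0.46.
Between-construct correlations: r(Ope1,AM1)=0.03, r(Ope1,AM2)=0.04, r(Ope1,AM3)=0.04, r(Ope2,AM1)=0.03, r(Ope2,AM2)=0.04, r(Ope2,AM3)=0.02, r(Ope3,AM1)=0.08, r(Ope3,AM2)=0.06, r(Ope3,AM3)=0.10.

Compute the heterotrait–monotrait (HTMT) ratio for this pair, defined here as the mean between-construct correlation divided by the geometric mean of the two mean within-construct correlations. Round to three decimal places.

Mean heterotrait r = 0.44/9 = 0.0489.
Mean within-Ope = 1.71/3 = 0.5700; mean within-AM = 1.32/3 = 0.4400.
Geometric mean = √(0.5700 × 0.4400) = 0.5008.
HTMT = 0.0489 / 0.5008 = 0.098.

0.098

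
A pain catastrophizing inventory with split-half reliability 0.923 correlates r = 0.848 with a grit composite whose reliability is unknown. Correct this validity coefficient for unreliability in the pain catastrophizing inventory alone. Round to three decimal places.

0.883

Single correction: r_c = r_obs / √r_xx = 0.848 / √0.923 = 0.848 / 0.9607 ≈ 0.883.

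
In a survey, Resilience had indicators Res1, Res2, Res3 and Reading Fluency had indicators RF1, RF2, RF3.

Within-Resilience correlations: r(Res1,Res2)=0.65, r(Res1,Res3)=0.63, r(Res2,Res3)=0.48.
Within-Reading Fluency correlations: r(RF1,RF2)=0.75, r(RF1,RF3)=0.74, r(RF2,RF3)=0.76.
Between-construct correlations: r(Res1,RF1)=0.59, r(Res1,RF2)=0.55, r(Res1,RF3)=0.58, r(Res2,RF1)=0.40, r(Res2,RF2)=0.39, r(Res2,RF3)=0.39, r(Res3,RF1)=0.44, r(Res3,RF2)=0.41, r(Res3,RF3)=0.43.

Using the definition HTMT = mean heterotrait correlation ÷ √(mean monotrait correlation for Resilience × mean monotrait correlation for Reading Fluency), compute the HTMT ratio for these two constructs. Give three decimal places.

Between-construct mean = 4.18/9 = 0.4644.
Mean within-Res = 1.76/3 = 0.5867; mean within-RF = 2.25/3 = 0.7500.
Geometric mean = √(0.5867 × 0.7500) = 0.6633.
HTMT = 0.4644 / 0.6633 = 0.700.

0.700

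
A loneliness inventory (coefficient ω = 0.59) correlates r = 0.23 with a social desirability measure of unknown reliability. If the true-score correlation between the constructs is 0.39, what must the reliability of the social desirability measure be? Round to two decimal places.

r_true = r_obs / √(r_xx · r_yy) ⇒ 0.39 = 0.23 / √(0.59 · r_yy).
√(0.59 · r_yy) = 0.23 / 0.39 = 0.5897; 0.59 · r_yy = 0.3477; r_yy = 0.3477 / 0.59 ≈ 0.59.

0.59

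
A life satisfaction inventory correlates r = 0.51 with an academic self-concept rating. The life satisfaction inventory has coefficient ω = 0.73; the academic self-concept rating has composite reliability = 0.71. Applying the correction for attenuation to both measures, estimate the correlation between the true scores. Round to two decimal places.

0.71

r_true = r_obs / √(r_xx · r_yy) = 0.51 / √(0.73 × 0.71) = 0.51 / √0.5183 = 0.51 / 0.7199 ≈ 0.71.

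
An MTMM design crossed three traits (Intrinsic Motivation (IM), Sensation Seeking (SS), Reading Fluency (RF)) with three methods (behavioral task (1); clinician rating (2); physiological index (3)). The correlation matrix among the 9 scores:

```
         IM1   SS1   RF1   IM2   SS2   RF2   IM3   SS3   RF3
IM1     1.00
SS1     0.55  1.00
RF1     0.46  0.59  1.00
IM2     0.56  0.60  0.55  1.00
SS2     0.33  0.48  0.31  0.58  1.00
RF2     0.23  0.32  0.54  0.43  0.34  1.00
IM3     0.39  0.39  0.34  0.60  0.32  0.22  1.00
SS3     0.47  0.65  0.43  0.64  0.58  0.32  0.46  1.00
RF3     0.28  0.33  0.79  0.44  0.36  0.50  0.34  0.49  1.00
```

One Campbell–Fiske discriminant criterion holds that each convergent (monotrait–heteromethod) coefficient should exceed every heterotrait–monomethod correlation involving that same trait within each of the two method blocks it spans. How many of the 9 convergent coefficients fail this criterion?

Convergent coefficients and their comparison sets:
IM (methods 1·2): 0.56 vs {0.55, 0.58, 0.46, 0.43} → fail.
IM (methods 1·3): 0.39 vs {0.55, 0.46, 0.46, 0.34} → fail.
IM (methods 2·3): 0.60 vs {0.58, 0.46, 0.43, 0.34} → pass.
SS (methods 1·2): 0.48 vs {0.55, 0.58, 0.59, 0.34} → fail.
SS (methods 1·3): 0.65 vs {0.55, 0.46, 0.59, 0.49} → pass.
SS (methods 2·3): 0.58 vs {0.58, 0.46, 0.34, 0.49} → fail.
RF (methods 1·2): 0.54 vs {0.46, 0.43, 0.59, 0.34} → fail.
RF (methods 1·3): 0.79 vs {0.46, 0.34, 0.59, 0.49} → pass.
RF (methods 2·3): 0.50 vs {0.43, 0.34, 0.34, 0.49} → pass.
5 of 9 fail.

5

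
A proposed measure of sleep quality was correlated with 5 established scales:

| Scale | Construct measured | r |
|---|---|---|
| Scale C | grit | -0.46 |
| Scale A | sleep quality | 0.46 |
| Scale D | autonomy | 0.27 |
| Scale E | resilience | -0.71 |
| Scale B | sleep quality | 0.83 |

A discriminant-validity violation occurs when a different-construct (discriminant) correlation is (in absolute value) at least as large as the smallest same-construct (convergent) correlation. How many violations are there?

Convergent (same construct = sleep quality): Scale A, Scale B.
Smallest convergent = 0.46. Discriminant |r|: 0.46, 0.27, 0.71; count ≥ 0.46 → 2.

2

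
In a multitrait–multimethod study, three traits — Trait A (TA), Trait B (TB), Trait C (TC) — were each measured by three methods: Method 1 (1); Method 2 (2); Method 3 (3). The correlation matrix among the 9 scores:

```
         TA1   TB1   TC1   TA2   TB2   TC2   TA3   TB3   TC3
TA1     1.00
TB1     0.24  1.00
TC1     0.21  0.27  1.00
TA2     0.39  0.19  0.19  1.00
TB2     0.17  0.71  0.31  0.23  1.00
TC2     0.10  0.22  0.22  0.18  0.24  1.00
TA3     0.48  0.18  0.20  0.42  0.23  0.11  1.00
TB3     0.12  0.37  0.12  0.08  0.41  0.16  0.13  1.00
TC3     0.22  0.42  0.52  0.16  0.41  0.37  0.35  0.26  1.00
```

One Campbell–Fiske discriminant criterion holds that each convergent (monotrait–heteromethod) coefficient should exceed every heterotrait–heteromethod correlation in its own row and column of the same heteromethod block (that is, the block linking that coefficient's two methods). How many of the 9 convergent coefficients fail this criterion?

Checking each validity diagonal entry against its comparison values:
TA (methods 1·2): 0.39 vs {0.17, 0.19, 0.10, 0.19} → pass.
TA (methods 1·3): 0.48 vs {0.12, 0.18, 0.22, 0.20} → pass.
TA (methods 2·3): 0.42 vs {0.08, 0.23, 0.16, 0.11} → pass.
TB (methods 1·2): 0.71 vs {0.19, 0.17, 0.22, 0.31} → pass.
TB (methods 1·3): 0.37 vs {0.18, 0.12, 0.42, 0.12} → fail.
TB (methods 2·3): 0.41 vs {0.23, 0.08, 0.41, 0.16} → fail.
TC (methods 1·2): 0.22 vs {0.19, 0.10, 0.31, 0.22} → fail.
TC (methods 1·3): 0.52 vs {0.20, 0.22, 0.12, 0.42} → pass.
TC (methods 2·3): 0.37 vs {0.11, 0.16, 0.16, 0.41} → fail.
4 of 9 fail.

4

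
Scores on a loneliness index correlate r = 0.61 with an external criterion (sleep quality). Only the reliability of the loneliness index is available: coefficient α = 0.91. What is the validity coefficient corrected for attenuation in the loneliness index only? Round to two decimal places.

Single correction: r_c = r_obs / √r_xx = 0.61 / √0.91 = 0.61 / 0.9539 ≈ 0.64.

0.64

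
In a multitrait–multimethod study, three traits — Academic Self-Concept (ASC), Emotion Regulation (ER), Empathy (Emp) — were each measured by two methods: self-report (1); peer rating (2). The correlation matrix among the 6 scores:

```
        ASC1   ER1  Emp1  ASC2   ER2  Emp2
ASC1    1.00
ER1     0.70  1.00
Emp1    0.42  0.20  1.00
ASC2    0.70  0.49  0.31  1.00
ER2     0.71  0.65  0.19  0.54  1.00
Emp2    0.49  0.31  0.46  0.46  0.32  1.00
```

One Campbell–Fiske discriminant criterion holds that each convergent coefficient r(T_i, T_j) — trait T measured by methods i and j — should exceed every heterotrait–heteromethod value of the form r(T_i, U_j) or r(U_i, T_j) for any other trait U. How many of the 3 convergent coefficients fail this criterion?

Checking each validity diagonal entry against its comparison values:
ASC (methods 1·2): 0.70 vs {0.71, 0.49, 0.49, 0.31} → fail.
ER (methods 1·2): 0.65 vs {0.49, 0.71, 0.31, 0.19} → fail.
Emp (methods 1·2): 0.46 vs {0.31, 0.49, 0.19, 0.31} → fail.
3 of 3 fail.

3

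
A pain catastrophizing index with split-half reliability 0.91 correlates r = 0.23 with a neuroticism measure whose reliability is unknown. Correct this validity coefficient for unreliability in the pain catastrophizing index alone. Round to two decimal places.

0.24

Single correction: r_c = r_obs / √r_xx = 0.23 / √0.91 = 0.23 / 0.9539 ≈ 0.24.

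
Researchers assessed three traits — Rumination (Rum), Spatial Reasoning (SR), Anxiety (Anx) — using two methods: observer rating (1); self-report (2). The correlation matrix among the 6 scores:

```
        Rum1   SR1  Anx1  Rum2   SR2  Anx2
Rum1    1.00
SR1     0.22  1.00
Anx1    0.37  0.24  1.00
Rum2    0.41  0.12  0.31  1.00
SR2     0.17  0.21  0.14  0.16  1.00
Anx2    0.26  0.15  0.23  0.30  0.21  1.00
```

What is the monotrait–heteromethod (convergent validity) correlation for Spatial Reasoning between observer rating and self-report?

0.21

Same trait (SR), different methods: r(SR1, SR2) = 0.21.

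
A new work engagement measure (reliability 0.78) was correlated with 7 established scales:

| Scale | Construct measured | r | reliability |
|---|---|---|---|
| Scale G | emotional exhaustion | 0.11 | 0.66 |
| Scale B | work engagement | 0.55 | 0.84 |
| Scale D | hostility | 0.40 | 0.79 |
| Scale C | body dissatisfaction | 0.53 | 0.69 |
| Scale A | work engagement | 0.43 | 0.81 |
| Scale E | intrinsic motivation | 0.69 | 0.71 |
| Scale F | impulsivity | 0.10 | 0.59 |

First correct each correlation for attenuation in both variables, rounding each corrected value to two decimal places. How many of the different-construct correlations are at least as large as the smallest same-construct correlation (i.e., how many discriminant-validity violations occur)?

Disattenuated r (r / √(r_scale · r_new)):
  Scale G (disc): 0.11 / √(0.66·0.78) = 0.15
  Scale B (conv): 0.55 / √(0.84·0.78) = 0.68
  Scale D (disc): 0.40 / √(0.79·0.78) = 0.51
  Scale C (disc): 0.53 / √(0.69·0.78) = 0.72
  Scale A (conv): 0.43 / √(0.81·0.78) = 0.54
  Scale E (disc): 0.69 / √(0.71·0.78) = 0.93
  Scale F (disc): 0.10 / √(0.59·0.78) = 0.15
Smallest convergent = 0.54. Discriminant values: 0.15, 0.51, 0.72, 0.93, 0.15; count ≥ 0.54 → 2.

2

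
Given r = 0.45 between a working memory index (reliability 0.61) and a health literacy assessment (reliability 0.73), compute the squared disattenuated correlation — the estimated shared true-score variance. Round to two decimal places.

0.45

Disattenuated r = 0.45 / √(0.61 × 0.73) = 0.45 / 0.6673 = 0.6744.
Shared true-score variance = 0.6744² = 0.4548 ≈ 0.45.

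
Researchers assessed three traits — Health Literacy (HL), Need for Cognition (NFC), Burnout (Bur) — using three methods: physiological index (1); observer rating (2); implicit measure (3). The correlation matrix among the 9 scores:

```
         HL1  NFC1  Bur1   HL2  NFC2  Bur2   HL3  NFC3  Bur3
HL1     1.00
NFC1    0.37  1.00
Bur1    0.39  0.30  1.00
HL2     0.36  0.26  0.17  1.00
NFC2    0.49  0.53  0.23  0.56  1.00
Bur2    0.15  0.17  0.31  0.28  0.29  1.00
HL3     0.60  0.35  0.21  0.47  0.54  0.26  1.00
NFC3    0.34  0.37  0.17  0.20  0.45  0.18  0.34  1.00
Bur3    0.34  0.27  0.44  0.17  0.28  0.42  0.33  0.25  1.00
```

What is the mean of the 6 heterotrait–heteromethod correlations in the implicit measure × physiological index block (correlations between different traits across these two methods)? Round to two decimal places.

0.28

HTHM values (method 3 × method 1): 0.35, 0.21, 0.34, 0.17, 0.34, 0.27; mean = 1.68/6 = 0.28.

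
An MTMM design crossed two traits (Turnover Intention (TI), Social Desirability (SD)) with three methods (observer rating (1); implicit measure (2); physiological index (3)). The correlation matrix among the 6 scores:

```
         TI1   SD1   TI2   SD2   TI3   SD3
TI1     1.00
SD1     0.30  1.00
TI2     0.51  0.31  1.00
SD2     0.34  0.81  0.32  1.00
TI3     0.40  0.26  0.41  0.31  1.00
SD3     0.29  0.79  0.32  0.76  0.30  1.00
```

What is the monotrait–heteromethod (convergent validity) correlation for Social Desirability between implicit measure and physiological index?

0.76

Same trait (SD), different methods: r(SD2, SD3) = 0.76.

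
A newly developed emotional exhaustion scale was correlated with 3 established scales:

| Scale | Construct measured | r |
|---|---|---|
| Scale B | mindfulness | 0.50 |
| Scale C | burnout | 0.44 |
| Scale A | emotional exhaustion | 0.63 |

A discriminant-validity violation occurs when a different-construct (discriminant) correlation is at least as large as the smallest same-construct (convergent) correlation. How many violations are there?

0

Convergent (same construct = emotional exhaustion): Scale A.
Smallest convergent = 0.63. Discriminant values: 0.50, 0.44; count ≥ 0.63 → 0.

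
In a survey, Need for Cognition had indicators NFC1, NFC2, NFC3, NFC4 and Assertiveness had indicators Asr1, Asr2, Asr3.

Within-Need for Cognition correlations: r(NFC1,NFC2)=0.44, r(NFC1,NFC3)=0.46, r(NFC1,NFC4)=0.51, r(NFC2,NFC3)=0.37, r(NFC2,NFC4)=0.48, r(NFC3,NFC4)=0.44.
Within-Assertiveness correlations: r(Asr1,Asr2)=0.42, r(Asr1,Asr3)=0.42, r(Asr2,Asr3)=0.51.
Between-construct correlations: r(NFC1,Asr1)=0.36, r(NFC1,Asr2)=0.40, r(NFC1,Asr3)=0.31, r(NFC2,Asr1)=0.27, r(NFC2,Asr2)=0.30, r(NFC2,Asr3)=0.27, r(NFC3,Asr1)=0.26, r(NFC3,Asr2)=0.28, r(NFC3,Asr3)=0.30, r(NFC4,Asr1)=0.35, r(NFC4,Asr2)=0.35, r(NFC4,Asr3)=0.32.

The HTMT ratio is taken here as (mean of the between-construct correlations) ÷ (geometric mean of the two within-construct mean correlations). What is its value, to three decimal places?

Mean between = 3.77/12 = 0.3142.
Mean within-NFC = 2.70/6 = 0.4500; mean within-Asr = 1.35/3 = 0.4500.
Geometric mean = √(0.4500 × 0.4500) = 0.4500.
HTMT = 0.3142 / 0.4500 = 0.698.

0.698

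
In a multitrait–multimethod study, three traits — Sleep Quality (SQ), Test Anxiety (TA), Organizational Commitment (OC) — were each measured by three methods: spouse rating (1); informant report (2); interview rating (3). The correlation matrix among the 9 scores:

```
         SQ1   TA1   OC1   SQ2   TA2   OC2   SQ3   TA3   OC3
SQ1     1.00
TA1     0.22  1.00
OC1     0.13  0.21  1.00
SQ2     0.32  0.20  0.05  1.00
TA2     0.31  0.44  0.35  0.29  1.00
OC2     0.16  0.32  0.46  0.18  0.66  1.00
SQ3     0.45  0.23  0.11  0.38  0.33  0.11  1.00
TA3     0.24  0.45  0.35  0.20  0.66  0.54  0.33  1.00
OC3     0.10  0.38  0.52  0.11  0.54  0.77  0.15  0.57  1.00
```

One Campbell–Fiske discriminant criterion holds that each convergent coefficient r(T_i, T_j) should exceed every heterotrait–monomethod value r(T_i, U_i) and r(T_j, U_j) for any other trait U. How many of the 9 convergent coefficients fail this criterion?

5

Checking each validity diagonal entry against its comparison values:
SQ (methods 1·2): 0.32 vs {0.22, 0.29, 0.13, 0.18} → pass.
SQ (methods 1·3): 0.45 vs {0.22, 0.33, 0.13, 0.15} → pass.
SQ (methods 2·3): 0.38 vs {0.29, 0.33, 0.18, 0.15} → pass.
TA (methods 1·2): 0.44 vs {0.22, 0.29, 0.21, 0.66} → fail.
TA (methods 1·3): 0.45 vs {0.22, 0.33, 0.21, 0.57} → fail.
TA (methods 2·3): 0.66 vs {0.29, 0.33, 0.66, 0.57} → fail.
OC (methods 1·2): 0.46 vs {0.13, 0.18, 0.21, 0.66} → fail.
OC (methods 1·3): 0.52 vs {0.13, 0.15, 0.21, 0.57} → fail.
OC (methods 2·3): 0.77 vs {0.18, 0.15, 0.66, 0.57} → pass.
5 of 9 fail.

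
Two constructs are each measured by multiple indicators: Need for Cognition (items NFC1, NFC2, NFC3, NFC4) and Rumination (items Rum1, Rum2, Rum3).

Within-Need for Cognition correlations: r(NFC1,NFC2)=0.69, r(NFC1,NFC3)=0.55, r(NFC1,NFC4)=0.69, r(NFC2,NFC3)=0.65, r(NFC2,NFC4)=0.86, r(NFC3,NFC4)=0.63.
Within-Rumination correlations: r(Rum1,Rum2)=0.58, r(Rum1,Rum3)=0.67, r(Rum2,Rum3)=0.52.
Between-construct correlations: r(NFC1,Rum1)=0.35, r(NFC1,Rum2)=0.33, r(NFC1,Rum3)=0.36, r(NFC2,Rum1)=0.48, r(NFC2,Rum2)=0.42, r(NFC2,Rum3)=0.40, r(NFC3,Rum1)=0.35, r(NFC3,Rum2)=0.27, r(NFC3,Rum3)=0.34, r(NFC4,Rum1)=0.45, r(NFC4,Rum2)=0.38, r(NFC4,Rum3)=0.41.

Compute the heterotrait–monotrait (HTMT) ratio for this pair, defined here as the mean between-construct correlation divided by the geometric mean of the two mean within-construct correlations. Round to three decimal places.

Mean between = 4.54/12 = 0.3783.
Mean within-NFC = 4.07/6 = 0.6783; mean within-Rum = 1.77/3 = 0.5900.
Geometric mean = √(0.6783 × 0.5900) = 0.6326.
HTMT = 0.3783 / 0.6326 = 0.598.

0.598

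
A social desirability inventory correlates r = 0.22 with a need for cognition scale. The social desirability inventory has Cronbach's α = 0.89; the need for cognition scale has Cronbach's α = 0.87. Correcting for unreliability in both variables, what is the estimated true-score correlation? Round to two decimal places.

r_true = r_obs / √(r_xx · r_yy) = 0.22 / √(0.89 × 0.87) = 0.22 / √0.7743 = 0.22 / 0.8799 ≈ 0.25.

0.25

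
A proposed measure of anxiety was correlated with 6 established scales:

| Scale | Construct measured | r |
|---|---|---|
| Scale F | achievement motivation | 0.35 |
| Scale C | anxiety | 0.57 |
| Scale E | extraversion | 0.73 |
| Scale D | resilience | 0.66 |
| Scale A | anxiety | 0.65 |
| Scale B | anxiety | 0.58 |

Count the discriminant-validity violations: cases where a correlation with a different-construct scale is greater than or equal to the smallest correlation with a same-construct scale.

2

Convergent (same construct = anxiety): Scale C, Scale A, Scale B.
Smallest convergent = 0.57. Discriminant values: 0.35, 0.73, 0.66; count ≥ 0.57 → 2.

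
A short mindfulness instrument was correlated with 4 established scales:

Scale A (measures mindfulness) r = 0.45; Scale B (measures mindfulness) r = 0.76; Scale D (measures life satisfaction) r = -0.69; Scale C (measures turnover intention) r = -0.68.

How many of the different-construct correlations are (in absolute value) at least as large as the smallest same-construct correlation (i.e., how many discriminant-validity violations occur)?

Convergent (same construct = mindfulness): Scale A, Scale B.
Smallest convergent = 0.45. Discriminant |r|: 0.69, 0.68; count ≥ 0.45 → 2.

2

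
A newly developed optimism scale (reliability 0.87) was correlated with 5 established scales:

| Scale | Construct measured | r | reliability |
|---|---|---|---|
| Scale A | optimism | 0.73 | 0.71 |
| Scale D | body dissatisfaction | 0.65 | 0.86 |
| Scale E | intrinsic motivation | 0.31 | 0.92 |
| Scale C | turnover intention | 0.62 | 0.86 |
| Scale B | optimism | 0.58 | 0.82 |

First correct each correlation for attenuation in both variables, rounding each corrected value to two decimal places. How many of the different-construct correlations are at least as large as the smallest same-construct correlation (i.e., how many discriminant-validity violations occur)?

2

Disattenuated r (r / √(r_scale · r_new)):
  Scale A (conv): 0.73 / √(0.71·0.87) = 0.93
  Scale D (disc): 0.65 / √(0.86·0.87) = 0.75
  Scale E (disc): 0.31 / √(0.92·0.87) = 0.35
  Scale C (disc): 0.62 / √(0.86·0.87) = 0.72
  Scale B (conv): 0.58 / √(0.82·0.87) = 0.69
Smallest convergent = 0.69. Discriminant values: 0.75, 0.35, 0.72; count ≥ 0.69 → 2.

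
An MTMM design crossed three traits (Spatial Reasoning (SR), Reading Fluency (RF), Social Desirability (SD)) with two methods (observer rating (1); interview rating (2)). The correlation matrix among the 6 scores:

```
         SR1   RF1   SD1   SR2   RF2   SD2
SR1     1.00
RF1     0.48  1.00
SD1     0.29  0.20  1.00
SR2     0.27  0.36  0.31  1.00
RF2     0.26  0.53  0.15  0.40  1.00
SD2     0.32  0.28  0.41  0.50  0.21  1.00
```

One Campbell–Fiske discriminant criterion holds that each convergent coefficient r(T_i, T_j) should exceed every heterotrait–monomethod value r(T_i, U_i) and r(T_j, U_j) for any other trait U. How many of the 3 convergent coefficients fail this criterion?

2

Each convergent coefficient versus the relevant comparison correlations:
SR (methods 1·2): 0.27 vs {0.48, 0.40, 0.29, 0.50} → fail.
RF (methods 1·2): 0.53 vs {0.48, 0.40, 0.20, 0.21} → pass.
SD (methods 1·2): 0.41 vs {0.29, 0.50, 0.20, 0.21} → fail.
2 of 3 fail.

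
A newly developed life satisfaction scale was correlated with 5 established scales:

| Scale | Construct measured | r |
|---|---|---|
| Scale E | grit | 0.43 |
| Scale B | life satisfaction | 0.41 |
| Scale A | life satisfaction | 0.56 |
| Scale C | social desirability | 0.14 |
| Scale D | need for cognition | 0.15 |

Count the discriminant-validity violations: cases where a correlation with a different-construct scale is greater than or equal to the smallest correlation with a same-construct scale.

1

Convergent (same construct = life satisfaction): Scale B, Scale A.
Smallest convergent = 0.41. Discriminant values: 0.43, 0.14, 0.15; count ≥ 0.41 → 1.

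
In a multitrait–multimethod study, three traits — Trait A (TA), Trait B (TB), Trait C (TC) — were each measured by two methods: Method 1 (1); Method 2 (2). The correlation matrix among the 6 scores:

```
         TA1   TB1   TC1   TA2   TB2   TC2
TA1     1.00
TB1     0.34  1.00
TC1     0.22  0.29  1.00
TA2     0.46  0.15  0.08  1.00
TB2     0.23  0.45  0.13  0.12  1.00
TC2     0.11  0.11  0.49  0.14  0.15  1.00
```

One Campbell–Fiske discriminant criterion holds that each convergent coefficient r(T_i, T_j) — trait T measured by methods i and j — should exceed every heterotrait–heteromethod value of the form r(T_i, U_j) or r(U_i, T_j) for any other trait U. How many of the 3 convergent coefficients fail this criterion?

0

Checking each validity diagonal entry against its comparison values:
TA (methods 1·2): 0.46 vs {0.23, 0.15, 0.11, 0.08} → pass.
TB (methods 1·2): 0.45 vs {0.15, 0.23, 0.11, 0.13} → pass.
TC (methods 1·2): 0.49 vs {0.08, 0.11, 0.13, 0.11} → pass.
0 of 3 fail.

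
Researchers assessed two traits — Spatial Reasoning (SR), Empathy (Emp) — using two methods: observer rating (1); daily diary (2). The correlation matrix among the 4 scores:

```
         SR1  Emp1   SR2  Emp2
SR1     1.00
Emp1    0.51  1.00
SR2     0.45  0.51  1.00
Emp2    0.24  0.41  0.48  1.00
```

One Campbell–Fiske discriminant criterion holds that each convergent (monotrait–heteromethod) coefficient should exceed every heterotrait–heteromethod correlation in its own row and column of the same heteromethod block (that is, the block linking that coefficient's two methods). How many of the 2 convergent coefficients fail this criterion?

2

Convergent coefficients and their comparison sets:
SR (methods 1·2): 0.45 vs {0.24, 0.51} → fail.
Emp (methods 1·2): 0.41 vs {0.51, 0.24} → fail.
2 of 2 fail.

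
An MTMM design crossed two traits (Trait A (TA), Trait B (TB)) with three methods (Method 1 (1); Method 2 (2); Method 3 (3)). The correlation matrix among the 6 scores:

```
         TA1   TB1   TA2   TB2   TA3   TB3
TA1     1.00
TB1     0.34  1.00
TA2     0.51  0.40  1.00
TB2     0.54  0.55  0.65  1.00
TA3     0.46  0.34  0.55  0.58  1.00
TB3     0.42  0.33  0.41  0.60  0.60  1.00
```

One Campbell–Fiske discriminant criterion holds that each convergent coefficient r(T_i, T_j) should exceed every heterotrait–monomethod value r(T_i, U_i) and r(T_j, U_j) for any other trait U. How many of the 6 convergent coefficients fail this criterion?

Each convergent coefficient versus the relevant comparison correlations:
TA (methods 1·2): 0.51 vs {0.34, 0.65} → fail.
TA (methods 1·3): 0.46 vs {0.34, 0.60} → fail.
TA (methods 2·3): 0.55 vs {0.65, 0.60} → fail.
TB (methods 1·2): 0.55 vs {0.34, 0.65} → fail.
TB (methods 1·3): 0.33 vs {0.34, 0.60} → fail.
TB (methods 2·3): 0.60 vs {0.65, 0.60} → fail.
6 of 6 fail.

6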